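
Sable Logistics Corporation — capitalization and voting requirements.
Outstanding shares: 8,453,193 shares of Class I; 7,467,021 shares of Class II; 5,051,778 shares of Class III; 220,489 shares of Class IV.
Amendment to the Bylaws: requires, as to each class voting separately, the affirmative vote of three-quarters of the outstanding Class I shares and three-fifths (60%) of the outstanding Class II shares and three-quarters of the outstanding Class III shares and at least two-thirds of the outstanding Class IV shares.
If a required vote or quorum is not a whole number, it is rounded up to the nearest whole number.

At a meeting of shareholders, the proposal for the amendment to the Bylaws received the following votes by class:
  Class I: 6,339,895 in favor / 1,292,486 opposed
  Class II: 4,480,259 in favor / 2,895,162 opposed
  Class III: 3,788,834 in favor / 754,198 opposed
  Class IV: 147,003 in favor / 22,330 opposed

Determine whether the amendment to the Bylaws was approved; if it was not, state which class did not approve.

Class I: 3/4 of 8453193 = 6339894.75, rounded up to 6339895; 6,339,895 required, 6,339,895 in favor — approved.
Class II: 3/5 of 7467021 = 4480212.60, rounded up to 4480213; 4,480,213 required, 4,480,259 in favor — approved.
Class III: 3/4 of 5051778 = 3788833.50, rounded up to 3788834; 3,788,834 required, 3,788,834 in favor — approved.
Class IV: 2/3 of 220489 = 146992.67, rounded up to 146993; 146,993 required, 147,003 in favor — approved.

Approved — every class gave the required vote.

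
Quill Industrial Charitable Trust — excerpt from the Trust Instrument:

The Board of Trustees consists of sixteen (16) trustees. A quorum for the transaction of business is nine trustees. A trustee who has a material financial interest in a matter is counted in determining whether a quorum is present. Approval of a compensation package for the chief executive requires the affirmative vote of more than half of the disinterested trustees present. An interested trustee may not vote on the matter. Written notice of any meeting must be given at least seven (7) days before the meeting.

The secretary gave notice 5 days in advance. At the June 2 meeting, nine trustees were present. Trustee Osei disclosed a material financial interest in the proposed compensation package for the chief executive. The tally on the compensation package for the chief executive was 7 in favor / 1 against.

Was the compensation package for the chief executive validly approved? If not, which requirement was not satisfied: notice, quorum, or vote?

Notice: 5 days given; 7 required (5 < 7). Not satisfied.
Quorum: 9 present (interested trustees count toward quorum); quorum is 9. Satisfied.
Vote: the compensation package for the chief executive requires a majority of the disinterested trustees present (9 − 1 = 8). A majority of 8 is 5, so 5 affirmative votes are needed; 7 voted in favor. Satisfied.

Invalid — notice requirement not satisfied.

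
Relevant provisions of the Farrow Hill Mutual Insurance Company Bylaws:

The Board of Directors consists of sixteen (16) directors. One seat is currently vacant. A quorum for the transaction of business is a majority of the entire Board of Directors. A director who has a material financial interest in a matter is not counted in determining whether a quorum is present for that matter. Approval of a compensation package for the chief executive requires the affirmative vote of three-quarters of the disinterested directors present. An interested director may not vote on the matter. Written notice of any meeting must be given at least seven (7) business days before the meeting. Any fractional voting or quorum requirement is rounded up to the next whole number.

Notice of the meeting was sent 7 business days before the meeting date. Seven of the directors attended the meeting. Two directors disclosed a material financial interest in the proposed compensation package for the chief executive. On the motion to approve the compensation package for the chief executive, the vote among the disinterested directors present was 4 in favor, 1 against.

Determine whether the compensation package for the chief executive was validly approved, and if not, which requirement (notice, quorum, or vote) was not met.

Invalid — quorum requirement not satisfied.

Notice: 7 business days given; 7 required (7 ≥ 7). Satisfied.
Quorum: 7 present, but the 2 interested directors do not count, leaving 5. Quorum is 9. Not satisfied.
Vote: the compensation package for the chief executive requires three-fourths of the disinterested directors present (7 − 2 = 5). 3/4 of 5 = 3.75, rounded up to 4, so 4 affirmative votes are needed; 4 voted in favor. Satisfied. (Moot — without a quorum no business can be validly transacted.)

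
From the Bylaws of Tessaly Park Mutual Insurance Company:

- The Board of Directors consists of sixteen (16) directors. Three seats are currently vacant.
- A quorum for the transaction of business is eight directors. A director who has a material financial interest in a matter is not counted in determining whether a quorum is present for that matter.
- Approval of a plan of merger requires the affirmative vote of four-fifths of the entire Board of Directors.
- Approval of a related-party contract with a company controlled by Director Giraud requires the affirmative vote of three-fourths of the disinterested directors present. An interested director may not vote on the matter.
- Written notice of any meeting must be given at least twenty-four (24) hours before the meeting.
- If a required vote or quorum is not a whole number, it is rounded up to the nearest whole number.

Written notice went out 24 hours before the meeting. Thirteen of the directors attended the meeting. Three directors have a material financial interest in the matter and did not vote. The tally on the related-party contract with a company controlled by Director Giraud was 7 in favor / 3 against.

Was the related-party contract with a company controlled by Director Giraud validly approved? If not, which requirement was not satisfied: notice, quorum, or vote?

Notice: 24 hours given; 24 required (24 ≥ 24). Satisfied.
Quorum: 13 present, but the 3 interested directors do not count, leaving 10. Quorum is 8. Satisfied.
Vote: the related-party contract with a company controlled by Director Giraud requires three-fourths of the disinterested directors present (13 − 3 = 10). 3/4 of 10 = 7.50, rounded up to 8, so 8 affirmative votes are needed; 7 voted in favor. Not satisfied.

Invalid — vote requirement not satisfied.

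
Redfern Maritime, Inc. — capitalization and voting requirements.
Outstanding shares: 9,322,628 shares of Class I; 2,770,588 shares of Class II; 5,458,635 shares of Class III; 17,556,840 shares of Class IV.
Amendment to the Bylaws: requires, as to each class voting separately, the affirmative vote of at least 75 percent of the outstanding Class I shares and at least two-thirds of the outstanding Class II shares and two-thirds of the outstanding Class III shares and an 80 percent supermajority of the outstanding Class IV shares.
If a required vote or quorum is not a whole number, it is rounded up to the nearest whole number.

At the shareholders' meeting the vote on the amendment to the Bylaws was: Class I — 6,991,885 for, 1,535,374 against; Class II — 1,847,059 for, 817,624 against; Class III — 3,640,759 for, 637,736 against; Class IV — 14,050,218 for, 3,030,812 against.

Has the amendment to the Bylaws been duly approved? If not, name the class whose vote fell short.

Class I: 3/4 of 9322628 = 6991971; 6,991,971 required, 6,991,885 in favor — not approved.
Class II: 2/3 of 2770588 = 1847058.67, rounded up to 1847059; 1,847,059 required, 1,847,059 in favor — approved.
Class III: 2/3 of 5458635 = 3639090; 3,639,090 required, 3,640,759 in favor — approved.
Class IV: 4/5 of 17556840 = 14045472; 14,045,472 required, 14,050,218 in favor — approved.

Not approved — the Class I shares did not give the required vote.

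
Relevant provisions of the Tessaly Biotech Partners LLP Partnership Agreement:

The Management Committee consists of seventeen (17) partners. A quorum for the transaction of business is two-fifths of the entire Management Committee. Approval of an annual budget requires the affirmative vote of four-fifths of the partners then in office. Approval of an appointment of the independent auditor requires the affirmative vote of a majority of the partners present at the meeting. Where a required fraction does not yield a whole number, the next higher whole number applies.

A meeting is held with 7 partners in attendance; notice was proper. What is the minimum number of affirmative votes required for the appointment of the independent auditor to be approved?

4

The appointment of the independent auditor requires a majority of the partners present (7).
A majority of 7 is 4.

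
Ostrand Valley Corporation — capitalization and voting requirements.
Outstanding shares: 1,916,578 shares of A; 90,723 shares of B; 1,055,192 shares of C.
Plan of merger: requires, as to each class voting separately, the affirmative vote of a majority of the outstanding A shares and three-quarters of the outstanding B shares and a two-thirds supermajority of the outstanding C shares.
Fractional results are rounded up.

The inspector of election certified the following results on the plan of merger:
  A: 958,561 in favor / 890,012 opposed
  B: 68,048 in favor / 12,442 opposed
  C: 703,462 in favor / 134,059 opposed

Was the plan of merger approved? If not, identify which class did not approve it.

Approved — every class gave the required vote.

A: a majority of 1916578 is 958290; 958,290 required, 958,561 in favor — approved.
B: 3/4 of 90723 = 68042.25, rounded up to 68043; 68,043 required, 68,048 in favor — approved.
C: 2/3 of 1055192 = 703461.33, rounded up to 703462; 703,462 required, 703,462 in favor — approved.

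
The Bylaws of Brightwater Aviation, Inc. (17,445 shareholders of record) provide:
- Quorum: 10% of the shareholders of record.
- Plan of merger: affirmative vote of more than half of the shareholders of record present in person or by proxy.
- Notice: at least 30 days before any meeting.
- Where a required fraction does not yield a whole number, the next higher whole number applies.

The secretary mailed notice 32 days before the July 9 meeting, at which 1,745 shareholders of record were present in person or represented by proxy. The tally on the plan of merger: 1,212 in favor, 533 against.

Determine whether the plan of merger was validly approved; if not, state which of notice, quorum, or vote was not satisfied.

Notice: 32 days given; 30 required. Satisfied.
Quorum: 10% of 17,445 = 1,744.50, rounded up to 1,745; 1,745 present. Satisfied.
Vote: requires a majority of those present (1,745); a majority of 1745 is 873, so 873 needed; 1,212 in favor. Satisfied.

Valid — all requirements satisfied.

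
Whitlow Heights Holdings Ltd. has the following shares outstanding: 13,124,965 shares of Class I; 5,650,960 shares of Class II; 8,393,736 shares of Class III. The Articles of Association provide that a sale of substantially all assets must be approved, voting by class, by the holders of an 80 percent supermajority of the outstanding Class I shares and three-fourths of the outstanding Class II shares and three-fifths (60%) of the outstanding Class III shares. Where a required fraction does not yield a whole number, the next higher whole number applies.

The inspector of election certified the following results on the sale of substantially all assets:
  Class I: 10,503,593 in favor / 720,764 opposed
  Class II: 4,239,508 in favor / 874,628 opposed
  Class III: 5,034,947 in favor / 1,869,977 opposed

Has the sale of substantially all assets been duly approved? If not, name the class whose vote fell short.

Not approved — the Class III shares did not give the required vote.

Class I: 4/5 of 13124965 = 10499972; 10,499,972 required, 10,503,593 in favor — approved.
Class II: 3/4 of 5650960 = 4238220; 4,238,220 required, 4,239,508 in favor — approved.
Class III: 3/5 of 8393736 = 5036241.60, rounded up to 5036242; 5,036,242 required, 5,034,947 in favor — not approved.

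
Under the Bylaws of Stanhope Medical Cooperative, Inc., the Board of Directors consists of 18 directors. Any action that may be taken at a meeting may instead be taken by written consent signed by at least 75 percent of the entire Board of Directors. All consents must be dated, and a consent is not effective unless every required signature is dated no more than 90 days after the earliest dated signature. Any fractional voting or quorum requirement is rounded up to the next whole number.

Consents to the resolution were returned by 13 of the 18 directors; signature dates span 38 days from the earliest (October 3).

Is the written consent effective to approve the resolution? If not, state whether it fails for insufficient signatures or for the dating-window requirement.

Signatures required: at least 75 percent of 18 — 3/4 of 18 = 13.50, rounded up to 14, so 14 needed; 13 signed. Insufficient.
Dating window: the latest signature is 38 days after the earliest; the limit is 90 days. Within the window.

Not effective — insufficient signatures.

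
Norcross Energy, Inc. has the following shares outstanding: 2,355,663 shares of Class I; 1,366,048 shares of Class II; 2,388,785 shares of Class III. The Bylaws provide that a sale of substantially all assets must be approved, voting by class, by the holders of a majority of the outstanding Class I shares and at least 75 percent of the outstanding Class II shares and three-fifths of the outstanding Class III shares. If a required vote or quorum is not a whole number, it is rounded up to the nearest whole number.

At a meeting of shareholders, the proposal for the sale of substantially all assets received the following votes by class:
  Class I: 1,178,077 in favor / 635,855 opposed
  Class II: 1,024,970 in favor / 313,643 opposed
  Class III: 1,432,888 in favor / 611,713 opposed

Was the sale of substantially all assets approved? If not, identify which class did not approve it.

Not approved — the Class III shares did not give the required vote.

Class I: a majority of 2355663 is 1177832; 1,177,832 required, 1,178,077 in favor — approved.
Class II: 3/4 of 1366048 = 1024536; 1,024,536 required, 1,024,970 in favor — approved.
Class III: 3/5 of 2388785 = 1433271; 1,433,271 required, 1,432,888 in favor — not approved.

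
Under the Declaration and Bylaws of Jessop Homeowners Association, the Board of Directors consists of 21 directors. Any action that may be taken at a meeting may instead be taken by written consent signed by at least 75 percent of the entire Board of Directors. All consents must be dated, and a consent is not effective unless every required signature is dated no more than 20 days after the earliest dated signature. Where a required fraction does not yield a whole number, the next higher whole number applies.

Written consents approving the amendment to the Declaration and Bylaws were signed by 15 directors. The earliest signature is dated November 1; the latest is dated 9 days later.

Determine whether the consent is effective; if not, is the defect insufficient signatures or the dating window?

Signatures required: at least 75 percent of 21 — 3/4 of 21 = 15.75, rounded up to 16, so 16 needed; 15 signed. Insufficient.
Dating window: the latest signature is 9 days after the earliest; the limit is 20 days. Within the window.

Not effective — insufficient signatures.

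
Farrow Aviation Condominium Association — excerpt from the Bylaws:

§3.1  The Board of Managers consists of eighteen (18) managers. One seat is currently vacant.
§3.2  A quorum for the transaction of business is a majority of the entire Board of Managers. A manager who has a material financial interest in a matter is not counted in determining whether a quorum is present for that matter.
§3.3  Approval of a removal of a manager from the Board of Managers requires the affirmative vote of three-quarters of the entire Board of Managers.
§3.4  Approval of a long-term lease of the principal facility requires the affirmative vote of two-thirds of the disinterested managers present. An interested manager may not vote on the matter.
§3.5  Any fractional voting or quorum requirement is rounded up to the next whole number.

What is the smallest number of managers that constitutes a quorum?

10

A majority of 18 is 10.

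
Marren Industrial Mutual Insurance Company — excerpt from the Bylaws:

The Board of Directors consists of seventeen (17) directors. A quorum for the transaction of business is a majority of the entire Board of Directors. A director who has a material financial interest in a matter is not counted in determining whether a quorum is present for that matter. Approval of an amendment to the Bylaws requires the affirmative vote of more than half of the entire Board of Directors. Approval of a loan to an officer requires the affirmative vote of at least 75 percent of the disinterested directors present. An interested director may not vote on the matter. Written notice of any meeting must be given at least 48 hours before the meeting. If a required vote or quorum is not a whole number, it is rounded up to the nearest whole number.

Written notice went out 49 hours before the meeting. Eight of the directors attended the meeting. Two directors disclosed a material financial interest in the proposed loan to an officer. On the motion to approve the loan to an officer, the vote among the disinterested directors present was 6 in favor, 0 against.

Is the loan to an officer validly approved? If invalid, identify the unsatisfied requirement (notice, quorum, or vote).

Invalid — quorum requirement not satisfied.

Notice: 49 hours given; 48 required (49 ≥ 48). Satisfied.
Quorum: 8 present, but the 2 interested directors do not count, leaving 6. Quorum is 9. Not satisfied.
Vote: the loan to an officer requires three-fourths of the disinterested directors present (8 − 2 = 6). 3/4 of 6 = 4.50, rounded up to 5, so 5 affirmative votes are needed; 6 voted in favor. Satisfied. (Moot — without a quorum no business can be validly transacted.)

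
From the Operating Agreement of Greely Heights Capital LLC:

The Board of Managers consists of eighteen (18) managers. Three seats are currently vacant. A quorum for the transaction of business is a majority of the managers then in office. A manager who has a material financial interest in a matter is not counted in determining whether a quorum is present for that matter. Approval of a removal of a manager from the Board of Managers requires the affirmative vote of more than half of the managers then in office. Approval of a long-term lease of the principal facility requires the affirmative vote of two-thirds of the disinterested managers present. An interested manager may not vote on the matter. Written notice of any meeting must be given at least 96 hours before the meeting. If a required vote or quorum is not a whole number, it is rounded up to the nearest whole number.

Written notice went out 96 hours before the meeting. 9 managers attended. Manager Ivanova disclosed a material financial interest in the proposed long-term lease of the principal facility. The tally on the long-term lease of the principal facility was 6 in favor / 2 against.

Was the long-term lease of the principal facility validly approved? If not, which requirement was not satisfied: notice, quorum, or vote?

Valid — all requirements satisfied.

Notice: 96 hours given; 96 required (96 ≥ 96). Satisfied.
Quorum: 9 present, but the 1 interested manager does not count, leaving 8. Quorum is 8. Satisfied.
Vote: the long-term lease of the principal facility requires two-thirds of the disinterested managers present (9 − 1 = 8). 2/3 of 8 = 5.33, rounded up to 6, so 6 affirmative votes are needed; 6 voted in favor. Satisfied.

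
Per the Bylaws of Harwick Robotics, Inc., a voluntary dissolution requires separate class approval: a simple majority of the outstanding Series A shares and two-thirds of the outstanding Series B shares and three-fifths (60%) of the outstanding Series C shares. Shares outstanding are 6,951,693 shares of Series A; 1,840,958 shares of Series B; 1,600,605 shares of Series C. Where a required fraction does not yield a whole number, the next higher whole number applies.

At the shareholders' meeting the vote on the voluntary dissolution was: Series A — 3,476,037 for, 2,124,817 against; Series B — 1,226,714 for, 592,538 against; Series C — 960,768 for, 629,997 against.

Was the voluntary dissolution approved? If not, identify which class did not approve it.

Not approved — the Series B shares did not give the required vote.

Series A: a majority of 6951693 is 3475847; 3,475,847 required, 3,476,037 in favor — approved.
Series B: 2/3 of 1840958 = 1227305.33, rounded up to 1227306; 1,227,306 required, 1,226,714 in favor — not approved.
Series C: 3/5 of 1600605 = 960363; 960,363 required, 960,768 in favor — approved.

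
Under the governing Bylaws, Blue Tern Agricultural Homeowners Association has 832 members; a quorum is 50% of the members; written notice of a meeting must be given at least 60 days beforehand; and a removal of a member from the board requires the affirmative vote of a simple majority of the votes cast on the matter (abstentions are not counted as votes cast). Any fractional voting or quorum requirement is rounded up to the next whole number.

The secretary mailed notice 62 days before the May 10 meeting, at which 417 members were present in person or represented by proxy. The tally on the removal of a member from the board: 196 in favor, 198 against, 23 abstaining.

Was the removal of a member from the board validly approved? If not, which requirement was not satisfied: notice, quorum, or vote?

Invalid — vote requirement not satisfied.

Notice: 62 days given; 60 required. Satisfied.
Quorum: 50% of 832 = 416; 417 present. Satisfied.
Vote: requires a majority of the votes cast (417 − 23 abstaining = 394); a majority of 394 is 198, so 198 needed; 196 in favor. Not satisfied.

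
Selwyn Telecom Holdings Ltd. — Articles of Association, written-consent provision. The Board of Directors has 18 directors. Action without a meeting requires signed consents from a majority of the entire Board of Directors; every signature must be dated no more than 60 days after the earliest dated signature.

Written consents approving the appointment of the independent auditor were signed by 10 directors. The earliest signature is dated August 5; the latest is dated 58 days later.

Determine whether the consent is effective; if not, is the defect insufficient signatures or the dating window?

Effective — both the signature and dating-window requirements are satisfied.

Signatures required: a majority of 18 — a majority of 18 is 10, so 10 needed; 10 signed. Sufficient.
Dating window: the latest signature is 58 days after the earliest; the limit is 60 days. Within the window.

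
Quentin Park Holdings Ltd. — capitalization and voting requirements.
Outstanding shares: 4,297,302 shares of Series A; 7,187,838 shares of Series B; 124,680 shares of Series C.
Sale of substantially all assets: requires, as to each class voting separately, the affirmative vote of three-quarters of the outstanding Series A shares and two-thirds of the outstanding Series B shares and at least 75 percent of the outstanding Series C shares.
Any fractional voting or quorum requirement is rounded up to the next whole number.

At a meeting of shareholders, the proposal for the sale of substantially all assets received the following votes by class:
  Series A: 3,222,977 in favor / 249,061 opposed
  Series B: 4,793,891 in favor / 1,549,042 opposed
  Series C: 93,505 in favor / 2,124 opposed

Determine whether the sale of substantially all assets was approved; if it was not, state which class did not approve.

Series A: 3/4 of 4297302 = 3222976.50, rounded up to 3222977; 3,222,977 required, 3,222,977 in favor — approved.
Series B: 2/3 of 7187838 = 4791892; 4,791,892 required, 4,793,891 in favor — approved.
Series C: 3/4 of 124680 = 93510; 93,510 required, 93,505 in favor — not approved.

Not approved — the Series C shares did not give the required vote.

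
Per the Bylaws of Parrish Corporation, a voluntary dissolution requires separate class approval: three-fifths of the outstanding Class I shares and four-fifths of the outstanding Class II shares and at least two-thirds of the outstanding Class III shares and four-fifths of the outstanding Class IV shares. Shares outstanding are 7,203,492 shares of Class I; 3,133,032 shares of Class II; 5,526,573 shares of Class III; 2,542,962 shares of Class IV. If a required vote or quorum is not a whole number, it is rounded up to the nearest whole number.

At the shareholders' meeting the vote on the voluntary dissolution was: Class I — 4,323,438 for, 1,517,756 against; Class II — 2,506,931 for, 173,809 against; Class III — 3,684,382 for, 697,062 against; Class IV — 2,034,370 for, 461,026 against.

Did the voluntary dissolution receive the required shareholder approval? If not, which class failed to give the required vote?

Class I: 3/5 of 7203492 = 4322095.20, rounded up to 4322096; 4,322,096 required, 4,323,438 in favor — approved.
Class II: 4/5 of 3133032 = 2506425.60, rounded up to 2506426; 2,506,426 required, 2,506,931 in favor — approved.
Class III: 2/3 of 5526573 = 3684382; 3,684,382 required, 3,684,382 in favor — approved.
Class IV: 4/5 of 2542962 = 2034369.60, rounded up to 2034370; 2,034,370 required, 2,034,370 in favor — approved.

Approved — every class gave the required vote.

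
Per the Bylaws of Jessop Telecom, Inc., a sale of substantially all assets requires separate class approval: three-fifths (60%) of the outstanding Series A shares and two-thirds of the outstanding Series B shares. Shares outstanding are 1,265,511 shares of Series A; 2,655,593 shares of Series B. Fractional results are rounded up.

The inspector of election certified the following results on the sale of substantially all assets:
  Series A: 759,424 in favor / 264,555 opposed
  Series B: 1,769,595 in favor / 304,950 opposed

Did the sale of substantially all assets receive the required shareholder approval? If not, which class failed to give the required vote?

Series A: 3/5 of 1265511 = 759306.60, rounded up to 759307; 759,307 required, 759,424 in favor — approved.
Series B: 2/3 of 2655593 = 1770395.33, rounded up to 1770396; 1,770,396 required, 1,769,595 in favor — not approved.

Not approved — the Series B shares did not give the required vote.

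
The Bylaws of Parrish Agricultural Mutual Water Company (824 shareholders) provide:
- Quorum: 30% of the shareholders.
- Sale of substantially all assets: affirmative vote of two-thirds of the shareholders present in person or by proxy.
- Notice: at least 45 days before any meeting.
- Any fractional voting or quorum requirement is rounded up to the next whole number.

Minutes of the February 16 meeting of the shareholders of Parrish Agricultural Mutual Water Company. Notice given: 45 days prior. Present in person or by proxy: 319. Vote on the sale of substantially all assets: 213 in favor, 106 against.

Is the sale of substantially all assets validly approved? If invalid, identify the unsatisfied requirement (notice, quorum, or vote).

Valid — all requirements satisfied.

Notice: 45 days given; 45 required. Satisfied.
Quorum: 30% of 824 = 247.20, rounded up to 248; 319 present. Satisfied.
Vote: requires two-thirds of those present (319); 2/3 of 319 = 212.67, rounded up to 213, so 213 needed; 213 in favor. Satisfied.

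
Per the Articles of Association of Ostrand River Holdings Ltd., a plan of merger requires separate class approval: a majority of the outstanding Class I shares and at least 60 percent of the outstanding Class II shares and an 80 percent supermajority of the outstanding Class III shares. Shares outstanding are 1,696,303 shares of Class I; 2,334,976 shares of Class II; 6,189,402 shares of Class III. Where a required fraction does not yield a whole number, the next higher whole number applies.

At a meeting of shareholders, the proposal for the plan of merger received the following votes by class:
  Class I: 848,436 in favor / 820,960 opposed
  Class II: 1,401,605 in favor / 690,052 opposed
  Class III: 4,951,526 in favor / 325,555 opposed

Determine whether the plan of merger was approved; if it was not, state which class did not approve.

Class I: a majority of 1696303 is 848152; 848,152 required, 848,436 in favor — approved.
Class II: 3/5 of 2334976 = 1400985.60, rounded up to 1400986; 1,400,986 required, 1,401,605 in favor — approved.
Class III: 4/5 of 6189402 = 4951521.60, rounded up to 4951522; 4,951,522 required, 4,951,526 in favor — approved.

Approved — every class gave the required vote.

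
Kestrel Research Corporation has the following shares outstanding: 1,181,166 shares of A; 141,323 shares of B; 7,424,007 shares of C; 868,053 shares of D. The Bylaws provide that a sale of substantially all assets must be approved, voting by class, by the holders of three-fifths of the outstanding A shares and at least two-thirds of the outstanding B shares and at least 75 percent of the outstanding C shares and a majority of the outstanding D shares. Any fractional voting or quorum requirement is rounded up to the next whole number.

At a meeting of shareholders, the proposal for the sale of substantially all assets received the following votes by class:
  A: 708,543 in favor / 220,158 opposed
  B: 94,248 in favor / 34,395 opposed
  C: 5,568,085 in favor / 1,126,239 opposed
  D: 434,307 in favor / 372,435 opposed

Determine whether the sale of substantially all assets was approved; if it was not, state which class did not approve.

Not approved — the A shares did not give the required vote.

A: 3/5 of 1181166 = 708699.60, rounded up to 708700; 708,700 required, 708,543 in favor — not approved.
B: 2/3 of 141323 = 94215.33, rounded up to 94216; 94,216 required, 94,248 in favor — approved.
C: 3/4 of 7424007 = 5568005.25, rounded up to 5568006; 5,568,006 required, 5,568,085 in favor — approved.
D: a majority of 868053 is 434027; 434,027 required, 434,307 in favor — approved.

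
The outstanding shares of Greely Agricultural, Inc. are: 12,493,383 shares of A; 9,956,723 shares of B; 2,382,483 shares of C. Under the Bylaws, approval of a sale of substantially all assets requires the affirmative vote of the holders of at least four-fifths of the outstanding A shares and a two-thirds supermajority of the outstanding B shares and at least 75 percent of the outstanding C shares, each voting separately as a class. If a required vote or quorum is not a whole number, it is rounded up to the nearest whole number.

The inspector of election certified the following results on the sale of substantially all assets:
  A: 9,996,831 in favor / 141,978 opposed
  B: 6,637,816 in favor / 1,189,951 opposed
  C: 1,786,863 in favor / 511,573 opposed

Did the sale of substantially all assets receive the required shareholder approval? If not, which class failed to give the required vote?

Approved — every class gave the required vote.

A: 4/5 of 12493383 = 9994706.40, rounded up to 9994707; 9,994,707 required, 9,996,831 in favor — approved.
B: 2/3 of 9956723 = 6637815.33, rounded up to 6637816; 6,637,816 required, 6,637,816 in favor — approved.
C: 3/4 of 2382483 = 1786862.25, rounded up to 1786863; 1,786,863 required, 1,786,863 in favor — approved.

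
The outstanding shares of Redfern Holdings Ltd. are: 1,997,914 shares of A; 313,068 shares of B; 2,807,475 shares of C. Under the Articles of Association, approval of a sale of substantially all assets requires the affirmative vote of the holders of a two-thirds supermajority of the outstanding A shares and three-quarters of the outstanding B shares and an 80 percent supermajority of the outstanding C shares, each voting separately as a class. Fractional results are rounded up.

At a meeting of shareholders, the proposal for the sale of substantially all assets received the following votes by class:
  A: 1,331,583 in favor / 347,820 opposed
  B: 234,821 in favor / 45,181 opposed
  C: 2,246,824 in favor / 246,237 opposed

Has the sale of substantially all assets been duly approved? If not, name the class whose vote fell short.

Not approved — the A shares did not give the required vote.

A: 2/3 of 1997914 = 1331942.67, rounded up to 1331943; 1,331,943 required, 1,331,583 in favor — not approved.
B: 3/4 of 313068 = 234801; 234,801 required, 234,821 in favor — approved.
C: 4/5 of 2807475 = 2245980; 2,245,980 required, 2,246,824 in favor — approved.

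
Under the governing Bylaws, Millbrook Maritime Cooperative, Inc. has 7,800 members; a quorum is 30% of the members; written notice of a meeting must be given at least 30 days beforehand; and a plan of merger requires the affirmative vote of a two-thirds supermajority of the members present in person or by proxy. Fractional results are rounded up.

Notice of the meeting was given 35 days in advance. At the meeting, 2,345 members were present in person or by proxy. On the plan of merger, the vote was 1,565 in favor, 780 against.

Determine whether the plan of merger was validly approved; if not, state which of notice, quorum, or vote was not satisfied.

Valid — all requirements satisfied.

Notice: 35 days given; 30 required. Satisfied.
Quorum: 30% of 7,800 = 2,340; 2,345 present. Satisfied.
Vote: requires two-thirds of those present (2,345); 2/3 of 2345 = 1563.33, rounded up to 1564, so 1,564 needed; 1,565 in favor. Satisfied.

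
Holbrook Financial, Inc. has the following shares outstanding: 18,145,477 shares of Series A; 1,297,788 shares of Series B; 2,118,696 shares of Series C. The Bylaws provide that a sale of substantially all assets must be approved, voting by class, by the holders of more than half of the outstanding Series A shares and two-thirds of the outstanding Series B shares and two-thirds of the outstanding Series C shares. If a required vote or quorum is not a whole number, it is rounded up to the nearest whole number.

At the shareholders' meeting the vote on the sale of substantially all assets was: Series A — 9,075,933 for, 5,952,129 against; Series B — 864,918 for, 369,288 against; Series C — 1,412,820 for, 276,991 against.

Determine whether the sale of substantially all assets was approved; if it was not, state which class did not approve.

Series A: a majority of 18145477 is 9072739; 9,072,739 required, 9,075,933 in favor — approved.
Series B: 2/3 of 1297788 = 865192; 865,192 required, 864,918 in favor — not approved.
Series C: 2/3 of 2118696 = 1412464; 1,412,464 required, 1,412,820 in favor — approved.

Not approved — the Series B shares did not give the required vote.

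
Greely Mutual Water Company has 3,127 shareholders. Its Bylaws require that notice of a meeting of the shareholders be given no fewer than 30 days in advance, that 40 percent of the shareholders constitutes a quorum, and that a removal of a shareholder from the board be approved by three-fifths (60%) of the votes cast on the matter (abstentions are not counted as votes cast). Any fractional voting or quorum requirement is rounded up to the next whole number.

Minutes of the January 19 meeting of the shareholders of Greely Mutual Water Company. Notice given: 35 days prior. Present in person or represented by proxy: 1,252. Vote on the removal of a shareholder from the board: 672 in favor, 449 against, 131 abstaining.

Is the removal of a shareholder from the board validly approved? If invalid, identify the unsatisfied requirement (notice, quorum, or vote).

Invalid — vote requirement not satisfied.

Notice: 35 days given; 30 required. Satisfied.
Quorum: 40% of 3,127 = 1,250.80, rounded up to 1,251; 1,252 present. Satisfied.
Vote: requires three-fifths of the votes cast (1,252 − 131 abstaining = 1,121); 3/5 of 1121 = 672.60, rounded up to 673, so 673 needed; 672 in favor. Not satisfied.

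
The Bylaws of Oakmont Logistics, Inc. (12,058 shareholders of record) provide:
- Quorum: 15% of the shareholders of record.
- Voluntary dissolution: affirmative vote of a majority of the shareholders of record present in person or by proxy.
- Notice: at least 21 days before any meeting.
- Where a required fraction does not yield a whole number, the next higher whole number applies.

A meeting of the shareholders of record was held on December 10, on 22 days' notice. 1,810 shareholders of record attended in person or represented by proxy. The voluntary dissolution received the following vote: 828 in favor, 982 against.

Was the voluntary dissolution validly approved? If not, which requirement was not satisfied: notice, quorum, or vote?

Invalid — vote requirement not satisfied.

Notice: 22 days given; 21 required. Satisfied.
Quorum: 15% of 12,058 = 1,808.70, rounded up to 1,809; 1,810 present. Satisfied.
Vote: requires a majority of those present (1,810); a majority of 1810 is 906, so 906 needed; 828 in favor. Not satisfied.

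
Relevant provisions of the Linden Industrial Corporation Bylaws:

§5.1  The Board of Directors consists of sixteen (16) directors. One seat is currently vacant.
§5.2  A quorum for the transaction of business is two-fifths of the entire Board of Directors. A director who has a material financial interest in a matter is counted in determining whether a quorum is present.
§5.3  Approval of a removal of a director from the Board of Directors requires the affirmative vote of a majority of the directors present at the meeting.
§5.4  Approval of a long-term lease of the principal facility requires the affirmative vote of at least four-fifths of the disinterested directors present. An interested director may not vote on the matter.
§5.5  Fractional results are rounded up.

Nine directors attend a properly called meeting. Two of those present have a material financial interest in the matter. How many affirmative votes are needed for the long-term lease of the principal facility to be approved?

6

The long-term lease of the principal facility requires four-fifths of the disinterested directors present (9 − 2 = 7).
4/5 of 7 = 5.60, rounded up to 6.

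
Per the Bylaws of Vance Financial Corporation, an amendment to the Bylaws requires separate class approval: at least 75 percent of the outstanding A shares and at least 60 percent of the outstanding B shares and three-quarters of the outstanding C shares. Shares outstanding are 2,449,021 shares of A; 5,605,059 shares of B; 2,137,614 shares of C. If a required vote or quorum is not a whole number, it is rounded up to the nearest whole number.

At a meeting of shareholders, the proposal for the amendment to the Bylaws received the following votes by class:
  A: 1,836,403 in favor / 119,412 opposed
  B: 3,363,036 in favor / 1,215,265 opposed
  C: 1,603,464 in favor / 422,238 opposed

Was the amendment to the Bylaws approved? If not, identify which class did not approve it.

A: 3/4 of 2449021 = 1836765.75, rounded up to 1836766; 1,836,766 required, 1,836,403 in favor — not approved.
B: 3/5 of 5605059 = 3363035.40, rounded up to 3363036; 3,363,036 required, 3,363,036 in favor — approved.
C: 3/4 of 2137614 = 1603210.50, rounded up to 1603211; 1,603,211 required, 1,603,464 in favor — approved.

Not approved — the A shares did not give the required vote.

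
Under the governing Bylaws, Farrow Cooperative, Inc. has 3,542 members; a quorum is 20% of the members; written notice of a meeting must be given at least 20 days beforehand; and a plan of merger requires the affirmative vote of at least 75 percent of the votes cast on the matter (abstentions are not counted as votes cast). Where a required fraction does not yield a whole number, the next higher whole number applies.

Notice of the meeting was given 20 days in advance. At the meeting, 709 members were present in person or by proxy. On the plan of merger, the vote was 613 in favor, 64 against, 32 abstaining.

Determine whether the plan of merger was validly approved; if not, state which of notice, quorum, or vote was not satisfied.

Valid — all requirements satisfied.

Notice: 20 days given; 20 required. Satisfied.
Quorum: 20% of 3,542 = 708.40, rounded up to 709; 709 present. Satisfied.
Vote: requires three-fourths of the votes cast (709 − 32 abstaining = 677); 3/4 of 677 = 507.75, rounded up to 508, so 508 needed; 613 in favor. Satisfied.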